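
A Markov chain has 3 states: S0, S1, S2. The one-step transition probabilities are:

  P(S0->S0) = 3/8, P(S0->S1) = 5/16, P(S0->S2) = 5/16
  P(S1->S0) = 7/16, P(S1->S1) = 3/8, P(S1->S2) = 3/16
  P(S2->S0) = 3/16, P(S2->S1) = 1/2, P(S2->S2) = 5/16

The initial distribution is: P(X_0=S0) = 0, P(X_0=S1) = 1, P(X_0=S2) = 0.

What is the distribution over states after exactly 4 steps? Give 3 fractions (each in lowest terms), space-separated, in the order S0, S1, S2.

Propagating the distribution step by step (d_{t+1} = d_t * P):
d_0 = (S0=0, S1=1, S2=0)
  d_1[S0] = 0*3/8 + 1*7/16 + 0*3/16 = 7/16
  d_1[S1] = 0*5/16 + 1*3/8 + 0*1/2 = 3/8
  d_1[S2] = 0*5/16 + 1*3/16 + 0*5/16 = 3/16
d_1 = (S0=7/16, S1=3/8, S2=3/16)
  d_2[S0] = 7/16*3/8 + 3/8*7/16 + 3/16*3/16 = 93/256
  d_2[S1] = 7/16*5/16 + 3/8*3/8 + 3/16*1/2 = 95/256
  d_2[S2] = 7/16*5/16 + 3/8*3/16 + 3/16*5/16 = 17/64
d_2 = (S0=93/256, S1=95/256, S2=17/64)
  d_3[S0] = 93/256*3/8 + 95/256*7/16 + 17/64*3/16 = 1427/4096
  d_3[S1] = 93/256*5/16 + 95/256*3/8 + 17/64*1/2 = 1579/4096
  d_3[S2] = 93/256*5/16 + 95/256*3/16 + 17/64*5/16 = 545/2048
d_3 = (S0=1427/4096, S1=1579/4096, S2=545/2048)
  d_4[S0] = 1427/4096*3/8 + 1579/4096*7/16 + 545/2048*3/16 = 22885/65536
  d_4[S1] = 1427/4096*5/16 + 1579/4096*3/8 + 545/2048*1/2 = 25329/65536
  d_4[S2] = 1427/4096*5/16 + 1579/4096*3/16 + 545/2048*5/16 = 8661/32768
d_4 = (S0=22885/65536, S1=25329/65536, S2=8661/32768)

Answer: 22885/65536 25329/65536 8661/32768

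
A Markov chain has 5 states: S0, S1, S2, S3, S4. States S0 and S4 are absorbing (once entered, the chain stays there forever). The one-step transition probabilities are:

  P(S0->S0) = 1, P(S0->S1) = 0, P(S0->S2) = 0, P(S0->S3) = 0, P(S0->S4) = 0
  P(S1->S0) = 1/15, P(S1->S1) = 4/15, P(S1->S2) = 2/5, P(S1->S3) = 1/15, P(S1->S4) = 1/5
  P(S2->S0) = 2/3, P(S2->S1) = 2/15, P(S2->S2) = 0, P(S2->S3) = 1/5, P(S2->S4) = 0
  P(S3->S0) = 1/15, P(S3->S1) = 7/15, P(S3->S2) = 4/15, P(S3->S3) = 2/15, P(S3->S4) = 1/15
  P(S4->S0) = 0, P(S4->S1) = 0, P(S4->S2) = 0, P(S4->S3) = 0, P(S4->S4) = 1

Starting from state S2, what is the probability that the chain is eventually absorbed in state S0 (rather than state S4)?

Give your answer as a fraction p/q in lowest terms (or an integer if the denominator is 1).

Answer: 721/809

Derivation:
Let a_i = P(absorbed in S0 | start in state i).
Boundary conditions: a_S0 = 1, a_S4 = 0.
For each transient state i, a_i = sum_j P(i->j) * a_j:
  a_S1 = 1/15*a_S0 + 4/15*a_S1 + 2/5*a_S2 + 1/15*a_S3 + 1/5*a_S4
  a_S2 = 2/3*a_S0 + 2/15*a_S1 + 0*a_S2 + 1/5*a_S3 + 0*a_S4
  a_S3 = 1/15*a_S0 + 7/15*a_S1 + 4/15*a_S2 + 2/15*a_S3 + 1/15*a_S4

Substituting a_S0 = 1 and a_S4 = 0, rearrange to (I - Q) a = r where r[i] = P(i -> S0):
  [11/15, -2/5, -1/15] . (a_S1, a_S2, a_S3) = 1/15
  [-2/15, 1, -1/5] . (a_S1, a_S2, a_S3) = 2/3
  [-7/15, -4/15, 13/15] . (a_S1, a_S2, a_S3) = 1/15

Solving yields:
  a_S1 = 518/809
  a_S2 = 721/809
  a_S3 = 563/809

Starting state is S2, so the absorption probability is a_S2 = 721/809.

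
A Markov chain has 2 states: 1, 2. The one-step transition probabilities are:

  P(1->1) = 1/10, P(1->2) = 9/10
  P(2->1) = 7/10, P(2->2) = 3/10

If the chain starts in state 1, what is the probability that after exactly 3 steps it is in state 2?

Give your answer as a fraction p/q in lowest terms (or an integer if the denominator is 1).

Computing P^3 by repeated multiplication:
P^1 =
  1: [1/10, 9/10]
  2: [7/10, 3/10]
P^2 =
  1: [16/25, 9/25]
  2: [7/25, 18/25]
P^3 =
  1: [79/250, 171/250]
  2: [133/250, 117/250]

(P^3)[1 -> 2] = 171/250

Answer: 171/250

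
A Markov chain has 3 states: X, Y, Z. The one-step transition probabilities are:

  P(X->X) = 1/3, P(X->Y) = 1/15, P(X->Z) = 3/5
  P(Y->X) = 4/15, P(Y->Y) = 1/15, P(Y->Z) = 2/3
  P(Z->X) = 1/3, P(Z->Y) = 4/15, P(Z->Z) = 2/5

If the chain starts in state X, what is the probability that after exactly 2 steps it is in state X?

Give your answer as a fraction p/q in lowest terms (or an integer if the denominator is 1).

Answer: 74/225

Derivation:
Computing P^2 by repeated multiplication:
P^1 =
  X: [1/3, 1/15, 3/5]
  Y: [4/15, 1/15, 2/3]
  Z: [1/3, 4/15, 2/5]
P^2 =
  X: [74/225, 14/75, 109/225]
  Y: [74/225, 1/5, 106/225]
  Z: [71/225, 11/75, 121/225]

(P^2)[X -> X] = 74/225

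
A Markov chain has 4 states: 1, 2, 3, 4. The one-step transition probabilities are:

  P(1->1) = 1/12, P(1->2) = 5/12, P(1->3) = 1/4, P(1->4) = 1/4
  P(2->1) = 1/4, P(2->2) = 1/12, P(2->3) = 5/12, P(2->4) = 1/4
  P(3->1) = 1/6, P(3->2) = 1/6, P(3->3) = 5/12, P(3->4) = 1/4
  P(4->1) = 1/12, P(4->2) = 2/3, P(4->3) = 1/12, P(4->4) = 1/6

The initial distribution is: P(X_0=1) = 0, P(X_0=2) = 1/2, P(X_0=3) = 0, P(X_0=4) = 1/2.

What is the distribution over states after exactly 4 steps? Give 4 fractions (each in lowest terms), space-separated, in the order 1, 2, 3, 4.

Propagating the distribution step by step (d_{t+1} = d_t * P):
d_0 = (1=0, 2=1/2, 3=0, 4=1/2)
  d_1[1] = 0*1/12 + 1/2*1/4 + 0*1/6 + 1/2*1/12 = 1/6
  d_1[2] = 0*5/12 + 1/2*1/12 + 0*1/6 + 1/2*2/3 = 3/8
  d_1[3] = 0*1/4 + 1/2*5/12 + 0*5/12 + 1/2*1/12 = 1/4
  d_1[4] = 0*1/4 + 1/2*1/4 + 0*1/4 + 1/2*1/6 = 5/24
d_1 = (1=1/6, 2=3/8, 3=1/4, 4=5/24)
  d_2[1] = 1/6*1/12 + 3/8*1/4 + 1/4*1/6 + 5/24*1/12 = 1/6
  d_2[2] = 1/6*5/12 + 3/8*1/12 + 1/4*1/6 + 5/24*2/3 = 9/32
  d_2[3] = 1/6*1/4 + 3/8*5/12 + 1/4*5/12 + 5/24*1/12 = 23/72
  d_2[4] = 1/6*1/4 + 3/8*1/4 + 1/4*1/4 + 5/24*1/6 = 67/288
d_2 = (1=1/6, 2=9/32, 3=23/72, 4=67/288)
  d_3[1] = 1/6*1/12 + 9/32*1/4 + 23/72*1/6 + 67/288*1/12 = 271/1728
  d_3[2] = 1/6*5/12 + 9/32*1/12 + 23/72*1/6 + 67/288*2/3 = 347/1152
  d_3[3] = 1/6*1/4 + 9/32*5/12 + 23/72*5/12 + 67/288*1/12 = 269/864
  d_3[4] = 1/6*1/4 + 9/32*1/4 + 23/72*1/4 + 67/288*1/6 = 797/3456
d_3 = (1=271/1728, 2=347/1152, 3=269/864, 4=797/3456)
  d_4[1] = 271/1728*1/12 + 347/1152*1/4 + 269/864*1/6 + 797/3456*1/12 = 3307/20736
  d_4[2] = 271/1728*5/12 + 347/1152*1/12 + 269/864*1/6 + 797/3456*2/3 = 4093/13824
  d_4[3] = 271/1728*1/4 + 347/1152*5/12 + 269/864*5/12 + 797/3456*1/12 = 271/864
  d_4[4] = 271/1728*1/4 + 347/1152*1/4 + 269/864*1/4 + 797/3456*1/6 = 9571/41472
d_4 = (1=3307/20736, 2=4093/13824, 3=271/864, 4=9571/41472)

Answer: 3307/20736 4093/13824 271/864 9571/41472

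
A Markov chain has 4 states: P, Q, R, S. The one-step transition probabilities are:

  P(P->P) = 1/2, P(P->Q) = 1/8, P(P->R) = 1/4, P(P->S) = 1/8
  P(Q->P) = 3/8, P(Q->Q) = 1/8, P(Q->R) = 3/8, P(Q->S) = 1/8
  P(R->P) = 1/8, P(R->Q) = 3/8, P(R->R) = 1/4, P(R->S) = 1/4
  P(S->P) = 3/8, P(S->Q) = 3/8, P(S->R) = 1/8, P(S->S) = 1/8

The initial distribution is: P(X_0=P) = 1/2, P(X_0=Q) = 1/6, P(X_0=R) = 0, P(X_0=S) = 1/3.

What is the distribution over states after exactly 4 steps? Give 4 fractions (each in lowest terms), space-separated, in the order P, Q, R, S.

Propagating the distribution step by step (d_{t+1} = d_t * P):
d_0 = (P=1/2, Q=1/6, R=0, S=1/3)
  d_1[P] = 1/2*1/2 + 1/6*3/8 + 0*1/8 + 1/3*3/8 = 7/16
  d_1[Q] = 1/2*1/8 + 1/6*1/8 + 0*3/8 + 1/3*3/8 = 5/24
  d_1[R] = 1/2*1/4 + 1/6*3/8 + 0*1/4 + 1/3*1/8 = 11/48
  d_1[S] = 1/2*1/8 + 1/6*1/8 + 0*1/4 + 1/3*1/8 = 1/8
d_1 = (P=7/16, Q=5/24, R=11/48, S=1/8)
  d_2[P] = 7/16*1/2 + 5/24*3/8 + 11/48*1/8 + 1/8*3/8 = 143/384
  d_2[Q] = 7/16*1/8 + 5/24*1/8 + 11/48*3/8 + 1/8*3/8 = 41/192
  d_2[R] = 7/16*1/4 + 5/24*3/8 + 11/48*1/4 + 1/8*1/8 = 25/96
  d_2[S] = 7/16*1/8 + 5/24*1/8 + 11/48*1/4 + 1/8*1/8 = 59/384
d_2 = (P=143/384, Q=41/192, R=25/96, S=59/384)
  d_3[P] = 143/384*1/2 + 41/192*3/8 + 25/96*1/8 + 59/384*3/8 = 365/1024
  d_3[Q] = 143/384*1/8 + 41/192*1/8 + 25/96*3/8 + 59/384*3/8 = 117/512
  d_3[R] = 143/384*1/4 + 41/192*3/8 + 25/96*1/4 + 59/384*1/8 = 791/3072
  d_3[S] = 143/384*1/8 + 41/192*1/8 + 25/96*1/4 + 59/384*1/8 = 121/768
d_3 = (P=365/1024, Q=117/512, R=791/3072, S=121/768)
  d_4[P] = 365/1024*1/2 + 117/512*3/8 + 791/3072*1/8 + 121/768*3/8 = 8729/24576
  d_4[Q] = 365/1024*1/8 + 117/512*1/8 + 791/3072*3/8 + 121/768*3/8 = 937/4096
  d_4[R] = 365/1024*1/4 + 117/512*3/8 + 791/3072*1/4 + 121/768*1/8 = 3181/12288
  d_4[S] = 365/1024*1/8 + 117/512*1/8 + 791/3072*1/4 + 121/768*1/8 = 3863/24576
d_4 = (P=8729/24576, Q=937/4096, R=3181/12288, S=3863/24576)

Answer: 8729/24576 937/4096 3181/12288 3863/24576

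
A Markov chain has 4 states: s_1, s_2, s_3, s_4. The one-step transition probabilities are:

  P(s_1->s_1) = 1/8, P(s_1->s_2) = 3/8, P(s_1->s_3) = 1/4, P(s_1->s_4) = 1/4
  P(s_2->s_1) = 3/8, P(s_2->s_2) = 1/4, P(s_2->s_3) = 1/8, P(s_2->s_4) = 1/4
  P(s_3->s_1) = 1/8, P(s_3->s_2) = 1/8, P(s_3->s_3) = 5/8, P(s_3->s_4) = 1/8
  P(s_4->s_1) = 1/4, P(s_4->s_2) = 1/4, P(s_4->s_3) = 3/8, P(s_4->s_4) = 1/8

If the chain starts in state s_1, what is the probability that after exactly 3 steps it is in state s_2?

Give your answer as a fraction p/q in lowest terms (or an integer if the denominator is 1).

Answer: 123/512

Derivation:
Computing P^3 by repeated multiplication:
P^1 =
  s_1: [1/8, 3/8, 1/4, 1/4]
  s_2: [3/8, 1/4, 1/8, 1/4]
  s_3: [1/8, 1/8, 5/8, 1/8]
  s_4: [1/4, 1/4, 3/8, 1/8]
P^2 =
  s_1: [1/4, 15/64, 21/64, 3/16]
  s_2: [7/32, 9/32, 19/64, 13/64]
  s_3: [11/64, 3/16, 31/64, 5/32]
  s_4: [13/64, 15/64, 3/8, 3/16]
P^3 =
  s_1: [53/256, 123/512, 47/128, 95/512]
  s_2: [113/512, 123/512, 45/128, 3/16]
  s_3: [49/256, 27/128, 219/512, 87/512]
  s_4: [53/256, 117/512, 197/512, 23/128]

(P^3)[s_1 -> s_2] = 123/512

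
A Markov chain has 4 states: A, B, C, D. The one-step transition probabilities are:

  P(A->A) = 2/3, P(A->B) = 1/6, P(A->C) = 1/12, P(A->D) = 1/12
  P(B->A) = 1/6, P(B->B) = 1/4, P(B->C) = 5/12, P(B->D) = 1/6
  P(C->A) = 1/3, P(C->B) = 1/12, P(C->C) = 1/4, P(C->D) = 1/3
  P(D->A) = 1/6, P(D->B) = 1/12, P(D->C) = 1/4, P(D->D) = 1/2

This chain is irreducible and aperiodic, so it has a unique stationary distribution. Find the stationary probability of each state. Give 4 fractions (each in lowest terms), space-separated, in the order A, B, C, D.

Answer: 76/189 53/378 13/63 95/378

Derivation:
The stationary distribution satisfies pi = pi * P, i.e.:
  pi_A = 2/3*pi_A + 1/6*pi_B + 1/3*pi_C + 1/6*pi_D
  pi_B = 1/6*pi_A + 1/4*pi_B + 1/12*pi_C + 1/12*pi_D
  pi_C = 1/12*pi_A + 5/12*pi_B + 1/4*pi_C + 1/4*pi_D
  pi_D = 1/12*pi_A + 1/6*pi_B + 1/3*pi_C + 1/2*pi_D
with normalization: pi_A + pi_B + pi_C + pi_D = 1.

Using the first 3 balance equations plus normalization, the linear system A*pi = b is:
  [-1/3, 1/6, 1/3, 1/6] . pi = 0
  [1/6, -3/4, 1/12, 1/12] . pi = 0
  [1/12, 5/12, -3/4, 1/4] . pi = 0
  [1, 1, 1, 1] . pi = 1

Solving yields:
  pi_A = 76/189
  pi_B = 53/378
  pi_C = 13/63
  pi_D = 95/378

Verification (pi * P):
  76/189*2/3 + 53/378*1/6 + 13/63*1/3 + 95/378*1/6 = 76/189 = pi_A  (ok)
  76/189*1/6 + 53/378*1/4 + 13/63*1/12 + 95/378*1/12 = 53/378 = pi_B  (ok)
  76/189*1/12 + 53/378*5/12 + 13/63*1/4 + 95/378*1/4 = 13/63 = pi_C  (ok)
  76/189*1/12 + 53/378*1/6 + 13/63*1/3 + 95/378*1/2 = 95/378 = pi_D  (ok)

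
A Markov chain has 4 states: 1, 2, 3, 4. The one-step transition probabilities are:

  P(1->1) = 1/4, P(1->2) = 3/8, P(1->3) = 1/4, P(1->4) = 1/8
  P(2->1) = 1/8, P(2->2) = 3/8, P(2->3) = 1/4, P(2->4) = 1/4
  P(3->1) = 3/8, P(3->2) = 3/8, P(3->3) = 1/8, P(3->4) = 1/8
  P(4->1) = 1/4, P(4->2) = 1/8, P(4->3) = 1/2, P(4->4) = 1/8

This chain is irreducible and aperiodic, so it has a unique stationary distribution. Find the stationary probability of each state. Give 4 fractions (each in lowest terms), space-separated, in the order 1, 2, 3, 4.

Answer: 13/54 1/3 7/27 1/6

Derivation:
The stationary distribution satisfies pi = pi * P, i.e.:
  pi_1 = 1/4*pi_1 + 1/8*pi_2 + 3/8*pi_3 + 1/4*pi_4
  pi_2 = 3/8*pi_1 + 3/8*pi_2 + 3/8*pi_3 + 1/8*pi_4
  pi_3 = 1/4*pi_1 + 1/4*pi_2 + 1/8*pi_3 + 1/2*pi_4
  pi_4 = 1/8*pi_1 + 1/4*pi_2 + 1/8*pi_3 + 1/8*pi_4
with normalization: pi_1 + pi_2 + pi_3 + pi_4 = 1.

Using the first 3 balance equations plus normalization, the linear system A*pi = b is:
  [-3/4, 1/8, 3/8, 1/4] . pi = 0
  [3/8, -5/8, 3/8, 1/8] . pi = 0
  [1/4, 1/4, -7/8, 1/2] . pi = 0
  [1, 1, 1, 1] . pi = 1

Solving yields:
  pi_1 = 13/54
  pi_2 = 1/3
  pi_3 = 7/27
  pi_4 = 1/6

Verification (pi * P):
  13/54*1/4 + 1/3*1/8 + 7/27*3/8 + 1/6*1/4 = 13/54 = pi_1  (ok)
  13/54*3/8 + 1/3*3/8 + 7/27*3/8 + 1/6*1/8 = 1/3 = pi_2  (ok)
  13/54*1/4 + 1/3*1/4 + 7/27*1/8 + 1/6*1/2 = 7/27 = pi_3  (ok)
  13/54*1/8 + 1/3*1/4 + 7/27*1/8 + 1/6*1/8 = 1/6 = pi_4  (ok)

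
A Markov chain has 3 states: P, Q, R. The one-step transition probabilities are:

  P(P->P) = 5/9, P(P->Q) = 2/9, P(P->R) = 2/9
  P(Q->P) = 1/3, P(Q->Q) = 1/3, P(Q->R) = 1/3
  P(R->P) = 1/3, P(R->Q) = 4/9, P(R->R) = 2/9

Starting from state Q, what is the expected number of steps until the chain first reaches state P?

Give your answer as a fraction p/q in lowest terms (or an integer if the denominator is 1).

Let h_i = expected steps to first reach P from state i.
Boundary: h_P = 0.
First-step equations for the other states:
  h_Q = 1 + 1/3*h_P + 1/3*h_Q + 1/3*h_R
  h_R = 1 + 1/3*h_P + 4/9*h_Q + 2/9*h_R

Substituting h_P = 0 and rearranging gives the linear system (I - Q) h = 1:
  [2/3, -1/3] . (h_Q, h_R) = 1
  [-4/9, 7/9] . (h_Q, h_R) = 1

Solving yields:
  h_Q = 3
  h_R = 3

Starting state is Q, so the expected hitting time is h_Q = 3.

Answer: 3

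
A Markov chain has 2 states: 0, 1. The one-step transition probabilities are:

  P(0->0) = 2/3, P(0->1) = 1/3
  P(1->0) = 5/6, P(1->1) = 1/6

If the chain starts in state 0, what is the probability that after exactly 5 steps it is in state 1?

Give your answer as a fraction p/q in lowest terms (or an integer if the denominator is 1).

Computing P^5 by repeated multiplication:
P^1 =
  0: [2/3, 1/3]
  1: [5/6, 1/6]
P^2 =
  0: [13/18, 5/18]
  1: [25/36, 11/36]
P^3 =
  0: [77/108, 31/108]
  1: [155/216, 61/216]
P^4 =
  0: [463/648, 185/648]
  1: [925/1296, 371/1296]
P^5 =
  0: [2777/3888, 1111/3888]
  1: [5555/7776, 2221/7776]

(P^5)[0 -> 1] = 1111/3888

Answer: 1111/3888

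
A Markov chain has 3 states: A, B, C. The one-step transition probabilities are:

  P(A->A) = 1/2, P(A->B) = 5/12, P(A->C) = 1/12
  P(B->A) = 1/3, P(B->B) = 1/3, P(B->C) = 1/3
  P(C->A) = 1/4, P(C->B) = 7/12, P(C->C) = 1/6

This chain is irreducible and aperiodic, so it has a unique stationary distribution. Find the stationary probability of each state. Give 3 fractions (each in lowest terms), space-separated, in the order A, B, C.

Answer: 52/137 57/137 28/137

Derivation:
The stationary distribution satisfies pi = pi * P, i.e.:
  pi_A = 1/2*pi_A + 1/3*pi_B + 1/4*pi_C
  pi_B = 5/12*pi_A + 1/3*pi_B + 7/12*pi_C
  pi_C = 1/12*pi_A + 1/3*pi_B + 1/6*pi_C
with normalization: pi_A + pi_B + pi_C = 1.

Using the first 2 balance equations plus normalization, the linear system A*pi = b is:
  [-1/2, 1/3, 1/4] . pi = 0
  [5/12, -2/3, 7/12] . pi = 0
  [1, 1, 1] . pi = 1

Solving yields:
  pi_A = 52/137
  pi_B = 57/137
  pi_C = 28/137

Verification (pi * P):
  52/137*1/2 + 57/137*1/3 + 28/137*1/4 = 52/137 = pi_A  (ok)
  52/137*5/12 + 57/137*1/3 + 28/137*7/12 = 57/137 = pi_B  (ok)
  52/137*1/12 + 57/137*1/3 + 28/137*1/6 = 28/137 = pi_C  (ok)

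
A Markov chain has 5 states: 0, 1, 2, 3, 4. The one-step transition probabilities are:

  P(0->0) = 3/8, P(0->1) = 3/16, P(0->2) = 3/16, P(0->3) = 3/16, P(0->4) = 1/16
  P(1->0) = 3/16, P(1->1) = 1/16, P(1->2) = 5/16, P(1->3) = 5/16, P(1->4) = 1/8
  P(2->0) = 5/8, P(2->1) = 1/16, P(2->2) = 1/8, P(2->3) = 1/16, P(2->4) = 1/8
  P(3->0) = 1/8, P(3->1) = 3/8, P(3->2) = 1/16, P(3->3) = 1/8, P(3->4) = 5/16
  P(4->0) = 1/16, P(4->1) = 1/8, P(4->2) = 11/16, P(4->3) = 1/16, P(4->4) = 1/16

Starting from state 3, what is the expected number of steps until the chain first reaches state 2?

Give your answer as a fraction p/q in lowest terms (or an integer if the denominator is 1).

Let h_i = expected steps to first reach 2 from state i.
Boundary: h_2 = 0.
First-step equations for the other states:
  h_0 = 1 + 3/8*h_0 + 3/16*h_1 + 3/16*h_2 + 3/16*h_3 + 1/16*h_4
  h_1 = 1 + 3/16*h_0 + 1/16*h_1 + 5/16*h_2 + 5/16*h_3 + 1/8*h_4
  h_3 = 1 + 1/8*h_0 + 3/8*h_1 + 1/16*h_2 + 1/8*h_3 + 5/16*h_4
  h_4 = 1 + 1/16*h_0 + 1/8*h_1 + 11/16*h_2 + 1/16*h_3 + 1/16*h_4

Substituting h_2 = 0 and rearranging gives the linear system (I - Q) h = 1:
  [5/8, -3/16, -3/16, -1/16] . (h_0, h_1, h_3, h_4) = 1
  [-3/16, 15/16, -5/16, -1/8] . (h_0, h_1, h_3, h_4) = 1
  [-1/8, -3/8, 7/8, -5/16] . (h_0, h_1, h_3, h_4) = 1
  [-1/16, -1/8, -1/16, 15/16] . (h_0, h_1, h_3, h_4) = 1

Solving yields:
  h_0 = 15920/3957
  h_1 = 4560/1319
  h_3 = 15568/3957
  h_4 = 8144/3957

Starting state is 3, so the expected hitting time is h_3 = 15568/3957.

Answer: 15568/3957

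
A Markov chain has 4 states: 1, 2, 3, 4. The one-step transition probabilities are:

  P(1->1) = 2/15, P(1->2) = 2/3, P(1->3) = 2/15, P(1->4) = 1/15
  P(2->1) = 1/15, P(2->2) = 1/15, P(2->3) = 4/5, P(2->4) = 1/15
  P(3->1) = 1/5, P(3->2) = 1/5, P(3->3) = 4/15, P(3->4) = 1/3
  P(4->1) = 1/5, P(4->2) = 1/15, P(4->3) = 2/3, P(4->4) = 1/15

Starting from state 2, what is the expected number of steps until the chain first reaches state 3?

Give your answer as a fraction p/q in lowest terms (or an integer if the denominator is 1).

Answer: 175/129

Derivation:
Let h_i = expected steps to first reach 3 from state i.
Boundary: h_3 = 0.
First-step equations for the other states:
  h_1 = 1 + 2/15*h_1 + 2/3*h_2 + 2/15*h_3 + 1/15*h_4
  h_2 = 1 + 1/15*h_1 + 1/15*h_2 + 4/5*h_3 + 1/15*h_4
  h_4 = 1 + 1/5*h_1 + 1/15*h_2 + 2/3*h_3 + 1/15*h_4

Substituting h_3 = 0 and rearranging gives the linear system (I - Q) h = 1:
  [13/15, -2/3, -1/15] . (h_1, h_2, h_4) = 1
  [-1/15, 14/15, -1/15] . (h_1, h_2, h_4) = 1
  [-1/5, -1/15, 14/15] . (h_1, h_2, h_4) = 1

Solving yields:
  h_1 = 100/43
  h_2 = 175/129
  h_4 = 5/3

Starting state is 2, so the expected hitting time is h_2 = 175/129.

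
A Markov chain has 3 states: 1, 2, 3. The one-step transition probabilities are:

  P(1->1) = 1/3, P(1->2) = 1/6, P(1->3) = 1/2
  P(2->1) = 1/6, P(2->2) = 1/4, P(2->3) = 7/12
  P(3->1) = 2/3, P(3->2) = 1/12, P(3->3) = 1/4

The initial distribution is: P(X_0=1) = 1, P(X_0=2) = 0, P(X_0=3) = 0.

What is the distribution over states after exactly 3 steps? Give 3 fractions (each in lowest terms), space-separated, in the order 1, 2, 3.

Answer: 95/216 7/48 179/432

Derivation:
Propagating the distribution step by step (d_{t+1} = d_t * P):
d_0 = (1=1, 2=0, 3=0)
  d_1[1] = 1*1/3 + 0*1/6 + 0*2/3 = 1/3
  d_1[2] = 1*1/6 + 0*1/4 + 0*1/12 = 1/6
  d_1[3] = 1*1/2 + 0*7/12 + 0*1/4 = 1/2
d_1 = (1=1/3, 2=1/6, 3=1/2)
  d_2[1] = 1/3*1/3 + 1/6*1/6 + 1/2*2/3 = 17/36
  d_2[2] = 1/3*1/6 + 1/6*1/4 + 1/2*1/12 = 5/36
  d_2[3] = 1/3*1/2 + 1/6*7/12 + 1/2*1/4 = 7/18
d_2 = (1=17/36, 2=5/36, 3=7/18)
  d_3[1] = 17/36*1/3 + 5/36*1/6 + 7/18*2/3 = 95/216
  d_3[2] = 17/36*1/6 + 5/36*1/4 + 7/18*1/12 = 7/48
  d_3[3] = 17/36*1/2 + 5/36*7/12 + 7/18*1/4 = 179/432
d_3 = (1=95/216, 2=7/48, 3=179/432)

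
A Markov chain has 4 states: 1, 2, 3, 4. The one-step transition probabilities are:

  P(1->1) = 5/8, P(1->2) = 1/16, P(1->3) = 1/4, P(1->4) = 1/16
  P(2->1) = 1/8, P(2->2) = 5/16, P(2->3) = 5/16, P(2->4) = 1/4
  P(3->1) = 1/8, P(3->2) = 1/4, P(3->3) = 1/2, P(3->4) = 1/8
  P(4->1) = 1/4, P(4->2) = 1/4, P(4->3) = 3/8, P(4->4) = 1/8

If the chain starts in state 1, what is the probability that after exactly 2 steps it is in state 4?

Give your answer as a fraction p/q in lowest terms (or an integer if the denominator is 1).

Answer: 3/32

Derivation:
Computing P^2 by repeated multiplication:
P^1 =
  1: [5/8, 1/16, 1/4, 1/16]
  2: [1/8, 5/16, 5/16, 1/4]
  3: [1/8, 1/4, 1/2, 1/8]
  4: [1/4, 1/4, 3/8, 1/8]
P^2 =
  1: [57/128, 35/256, 83/256, 3/32]
  2: [7/32, 63/256, 97/256, 5/32]
  3: [13/64, 31/128, 13/32, 19/128]
  4: [17/64, 7/32, 3/8, 9/64]

(P^2)[1 -> 4] = 3/32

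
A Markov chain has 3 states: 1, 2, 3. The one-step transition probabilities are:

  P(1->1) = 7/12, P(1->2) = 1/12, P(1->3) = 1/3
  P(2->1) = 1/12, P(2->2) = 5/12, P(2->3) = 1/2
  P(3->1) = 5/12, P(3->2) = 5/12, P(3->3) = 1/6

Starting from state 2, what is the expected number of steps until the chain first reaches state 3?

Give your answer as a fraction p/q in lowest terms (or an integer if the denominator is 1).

Let h_i = expected steps to first reach 3 from state i.
Boundary: h_3 = 0.
First-step equations for the other states:
  h_1 = 1 + 7/12*h_1 + 1/12*h_2 + 1/3*h_3
  h_2 = 1 + 1/12*h_1 + 5/12*h_2 + 1/2*h_3

Substituting h_3 = 0 and rearranging gives the linear system (I - Q) h = 1:
  [5/12, -1/12] . (h_1, h_2) = 1
  [-1/12, 7/12] . (h_1, h_2) = 1

Solving yields:
  h_1 = 48/17
  h_2 = 36/17

Starting state is 2, so the expected hitting time is h_2 = 36/17.

Answer: 36/17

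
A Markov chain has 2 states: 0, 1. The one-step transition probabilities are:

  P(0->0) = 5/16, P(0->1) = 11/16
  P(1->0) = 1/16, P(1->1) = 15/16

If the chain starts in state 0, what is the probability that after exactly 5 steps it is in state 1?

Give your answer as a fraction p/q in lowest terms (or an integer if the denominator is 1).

Computing P^5 by repeated multiplication:
P^1 =
  0: [5/16, 11/16]
  1: [1/16, 15/16]
P^2 =
  0: [9/64, 55/64]
  1: [5/64, 59/64]
P^3 =
  0: [25/256, 231/256]
  1: [21/256, 235/256]
P^4 =
  0: [89/1024, 935/1024]
  1: [85/1024, 939/1024]
P^5 =
  0: [345/4096, 3751/4096]
  1: [341/4096, 3755/4096]

(P^5)[0 -> 1] = 3751/4096

Answer: 3751/4096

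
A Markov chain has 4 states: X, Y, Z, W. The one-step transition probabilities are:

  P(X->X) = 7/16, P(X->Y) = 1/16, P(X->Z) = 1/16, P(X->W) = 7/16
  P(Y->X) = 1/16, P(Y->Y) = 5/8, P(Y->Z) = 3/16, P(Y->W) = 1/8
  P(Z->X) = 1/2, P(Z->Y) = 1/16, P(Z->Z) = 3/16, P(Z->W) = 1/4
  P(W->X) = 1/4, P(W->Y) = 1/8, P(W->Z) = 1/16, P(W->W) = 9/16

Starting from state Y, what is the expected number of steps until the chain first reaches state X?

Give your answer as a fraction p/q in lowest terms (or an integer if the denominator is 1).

Let h_i = expected steps to first reach X from state i.
Boundary: h_X = 0.
First-step equations for the other states:
  h_Y = 1 + 1/16*h_X + 5/8*h_Y + 3/16*h_Z + 1/8*h_W
  h_Z = 1 + 1/2*h_X + 1/16*h_Y + 3/16*h_Z + 1/4*h_W
  h_W = 1 + 1/4*h_X + 1/8*h_Y + 1/16*h_Z + 9/16*h_W

Substituting h_X = 0 and rearranging gives the linear system (I - Q) h = 1:
  [3/8, -3/16, -1/8] . (h_Y, h_Z, h_W) = 1
  [-1/16, 13/16, -1/4] . (h_Y, h_Z, h_W) = 1
  [-1/8, -1/16, 7/16] . (h_Y, h_Z, h_W) = 1

Solving yields:
  h_Y = 2368/423
  h_Z = 1264/423
  h_W = 608/141

Starting state is Y, so the expected hitting time is h_Y = 2368/423.

Answer: 2368/423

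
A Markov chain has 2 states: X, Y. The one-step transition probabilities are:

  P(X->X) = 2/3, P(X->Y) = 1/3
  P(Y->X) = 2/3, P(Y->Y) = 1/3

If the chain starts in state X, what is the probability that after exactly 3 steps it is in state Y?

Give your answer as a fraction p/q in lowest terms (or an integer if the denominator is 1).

Computing P^3 by repeated multiplication:
P^1 =
  X: [2/3, 1/3]
  Y: [2/3, 1/3]
P^2 =
  X: [2/3, 1/3]
  Y: [2/3, 1/3]
P^3 =
  X: [2/3, 1/3]
  Y: [2/3, 1/3]

(P^3)[X -> Y] = 1/3

Answer: 1/3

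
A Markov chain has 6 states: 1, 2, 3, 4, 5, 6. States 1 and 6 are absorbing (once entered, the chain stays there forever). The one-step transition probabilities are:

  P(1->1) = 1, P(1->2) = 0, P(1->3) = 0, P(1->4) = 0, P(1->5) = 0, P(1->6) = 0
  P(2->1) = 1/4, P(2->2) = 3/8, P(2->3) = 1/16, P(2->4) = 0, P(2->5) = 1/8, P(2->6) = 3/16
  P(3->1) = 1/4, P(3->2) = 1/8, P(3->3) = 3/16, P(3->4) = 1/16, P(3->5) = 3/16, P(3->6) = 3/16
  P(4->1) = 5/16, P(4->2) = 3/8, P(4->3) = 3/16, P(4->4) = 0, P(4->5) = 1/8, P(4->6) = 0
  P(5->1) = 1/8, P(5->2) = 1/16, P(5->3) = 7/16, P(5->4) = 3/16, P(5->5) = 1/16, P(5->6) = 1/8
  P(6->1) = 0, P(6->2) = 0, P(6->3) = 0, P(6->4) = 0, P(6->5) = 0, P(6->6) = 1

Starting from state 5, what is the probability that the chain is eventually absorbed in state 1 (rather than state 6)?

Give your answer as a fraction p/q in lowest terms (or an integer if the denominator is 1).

Let a_i = P(absorbed in 1 | start in state i).
Boundary conditions: a_1 = 1, a_6 = 0.
For each transient state i, a_i = sum_j P(i->j) * a_j:
  a_2 = 1/4*a_1 + 3/8*a_2 + 1/16*a_3 + 0*a_4 + 1/8*a_5 + 3/16*a_6
  a_3 = 1/4*a_1 + 1/8*a_2 + 3/16*a_3 + 1/16*a_4 + 3/16*a_5 + 3/16*a_6
  a_4 = 5/16*a_1 + 3/8*a_2 + 3/16*a_3 + 0*a_4 + 1/8*a_5 + 0*a_6
  a_5 = 1/8*a_1 + 1/16*a_2 + 7/16*a_3 + 3/16*a_4 + 1/16*a_5 + 1/8*a_6

Substituting a_1 = 1 and a_6 = 0, rearrange to (I - Q) a = r where r[i] = P(i -> 1):
  [5/8, -1/16, 0, -1/8] . (a_2, a_3, a_4, a_5) = 1/4
  [-1/8, 13/16, -1/16, -3/16] . (a_2, a_3, a_4, a_5) = 1/4
  [-3/8, -3/16, 1, -1/8] . (a_2, a_3, a_4, a_5) = 5/16
  [-1/16, -7/16, -3/16, 15/16] . (a_2, a_3, a_4, a_5) = 1/8

Solving yields:
  a_2 = 3471/6023
  a_3 = 7069/12046
  a_4 = 903/1268
  a_5 = 14167/24092

Starting state is 5, so the absorption probability is a_5 = 14167/24092.

Answer: 14167/24092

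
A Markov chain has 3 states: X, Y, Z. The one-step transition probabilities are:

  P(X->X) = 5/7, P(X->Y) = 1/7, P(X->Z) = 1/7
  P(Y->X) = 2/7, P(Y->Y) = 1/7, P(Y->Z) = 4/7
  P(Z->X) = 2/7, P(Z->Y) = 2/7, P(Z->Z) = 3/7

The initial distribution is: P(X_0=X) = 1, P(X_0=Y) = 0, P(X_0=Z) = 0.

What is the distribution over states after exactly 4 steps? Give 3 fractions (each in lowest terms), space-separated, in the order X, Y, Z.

Answer: 1241/2401 440/2401 720/2401

Derivation:
Propagating the distribution step by step (d_{t+1} = d_t * P):
d_0 = (X=1, Y=0, Z=0)
  d_1[X] = 1*5/7 + 0*2/7 + 0*2/7 = 5/7
  d_1[Y] = 1*1/7 + 0*1/7 + 0*2/7 = 1/7
  d_1[Z] = 1*1/7 + 0*4/7 + 0*3/7 = 1/7
d_1 = (X=5/7, Y=1/7, Z=1/7)
  d_2[X] = 5/7*5/7 + 1/7*2/7 + 1/7*2/7 = 29/49
  d_2[Y] = 5/7*1/7 + 1/7*1/7 + 1/7*2/7 = 8/49
  d_2[Z] = 5/7*1/7 + 1/7*4/7 + 1/7*3/7 = 12/49
d_2 = (X=29/49, Y=8/49, Z=12/49)
  d_3[X] = 29/49*5/7 + 8/49*2/7 + 12/49*2/7 = 185/343
  d_3[Y] = 29/49*1/7 + 8/49*1/7 + 12/49*2/7 = 61/343
  d_3[Z] = 29/49*1/7 + 8/49*4/7 + 12/49*3/7 = 97/343
d_3 = (X=185/343, Y=61/343, Z=97/343)
  d_4[X] = 185/343*5/7 + 61/343*2/7 + 97/343*2/7 = 1241/2401
  d_4[Y] = 185/343*1/7 + 61/343*1/7 + 97/343*2/7 = 440/2401
  d_4[Z] = 185/343*1/7 + 61/343*4/7 + 97/343*3/7 = 720/2401
d_4 = (X=1241/2401, Y=440/2401, Z=720/2401)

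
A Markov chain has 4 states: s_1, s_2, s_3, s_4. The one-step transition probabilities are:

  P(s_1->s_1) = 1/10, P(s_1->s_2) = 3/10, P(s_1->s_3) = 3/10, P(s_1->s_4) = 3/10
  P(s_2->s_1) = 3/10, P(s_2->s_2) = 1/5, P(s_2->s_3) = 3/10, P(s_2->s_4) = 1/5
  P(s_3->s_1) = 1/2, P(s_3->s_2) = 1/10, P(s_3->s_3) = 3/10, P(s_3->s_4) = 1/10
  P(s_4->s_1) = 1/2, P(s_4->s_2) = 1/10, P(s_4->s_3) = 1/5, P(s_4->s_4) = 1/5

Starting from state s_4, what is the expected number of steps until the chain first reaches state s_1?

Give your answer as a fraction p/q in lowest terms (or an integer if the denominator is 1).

Let h_i = expected steps to first reach s_1 from state i.
Boundary: h_s_1 = 0.
First-step equations for the other states:
  h_s_2 = 1 + 3/10*h_s_1 + 1/5*h_s_2 + 3/10*h_s_3 + 1/5*h_s_4
  h_s_3 = 1 + 1/2*h_s_1 + 1/10*h_s_2 + 3/10*h_s_3 + 1/10*h_s_4
  h_s_4 = 1 + 1/2*h_s_1 + 1/10*h_s_2 + 1/5*h_s_3 + 1/5*h_s_4

Substituting h_s_1 = 0 and rearranging gives the linear system (I - Q) h = 1:
  [4/5, -3/10, -1/5] . (h_s_2, h_s_3, h_s_4) = 1
  [-1/10, 7/10, -1/10] . (h_s_2, h_s_3, h_s_4) = 1
  [-1/10, -1/5, 4/5] . (h_s_2, h_s_3, h_s_4) = 1

Solving yields:
  h_s_2 = 110/43
  h_s_3 = 90/43
  h_s_4 = 90/43

Starting state is s_4, so the expected hitting time is h_s_4 = 90/43.

Answer: 90/43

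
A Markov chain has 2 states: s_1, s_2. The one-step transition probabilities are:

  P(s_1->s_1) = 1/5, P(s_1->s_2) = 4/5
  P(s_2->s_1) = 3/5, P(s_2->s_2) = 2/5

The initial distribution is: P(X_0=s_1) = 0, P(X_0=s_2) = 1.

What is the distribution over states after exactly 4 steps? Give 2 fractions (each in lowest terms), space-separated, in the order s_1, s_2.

Answer: 261/625 364/625

Derivation:
Propagating the distribution step by step (d_{t+1} = d_t * P):
d_0 = (s_1=0, s_2=1)
  d_1[s_1] = 0*1/5 + 1*3/5 = 3/5
  d_1[s_2] = 0*4/5 + 1*2/5 = 2/5
d_1 = (s_1=3/5, s_2=2/5)
  d_2[s_1] = 3/5*1/5 + 2/5*3/5 = 9/25
  d_2[s_2] = 3/5*4/5 + 2/5*2/5 = 16/25
d_2 = (s_1=9/25, s_2=16/25)
  d_3[s_1] = 9/25*1/5 + 16/25*3/5 = 57/125
  d_3[s_2] = 9/25*4/5 + 16/25*2/5 = 68/125
d_3 = (s_1=57/125, s_2=68/125)
  d_4[s_1] = 57/125*1/5 + 68/125*3/5 = 261/625
  d_4[s_2] = 57/125*4/5 + 68/125*2/5 = 364/625
d_4 = (s_1=261/625, s_2=364/625)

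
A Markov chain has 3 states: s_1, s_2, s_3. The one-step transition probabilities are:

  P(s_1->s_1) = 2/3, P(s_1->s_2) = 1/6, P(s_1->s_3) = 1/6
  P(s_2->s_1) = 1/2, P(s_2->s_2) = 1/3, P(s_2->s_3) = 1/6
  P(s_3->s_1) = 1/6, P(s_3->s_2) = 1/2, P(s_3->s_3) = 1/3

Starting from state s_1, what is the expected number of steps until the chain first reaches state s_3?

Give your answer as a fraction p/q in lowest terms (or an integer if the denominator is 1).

Answer: 6

Derivation:
Let h_i = expected steps to first reach s_3 from state i.
Boundary: h_s_3 = 0.
First-step equations for the other states:
  h_s_1 = 1 + 2/3*h_s_1 + 1/6*h_s_2 + 1/6*h_s_3
  h_s_2 = 1 + 1/2*h_s_1 + 1/3*h_s_2 + 1/6*h_s_3

Substituting h_s_3 = 0 and rearranging gives the linear system (I - Q) h = 1:
  [1/3, -1/6] . (h_s_1, h_s_2) = 1
  [-1/2, 2/3] . (h_s_1, h_s_2) = 1

Solving yields:
  h_s_1 = 6
  h_s_2 = 6

Starting state is s_1, so the expected hitting time is h_s_1 = 6.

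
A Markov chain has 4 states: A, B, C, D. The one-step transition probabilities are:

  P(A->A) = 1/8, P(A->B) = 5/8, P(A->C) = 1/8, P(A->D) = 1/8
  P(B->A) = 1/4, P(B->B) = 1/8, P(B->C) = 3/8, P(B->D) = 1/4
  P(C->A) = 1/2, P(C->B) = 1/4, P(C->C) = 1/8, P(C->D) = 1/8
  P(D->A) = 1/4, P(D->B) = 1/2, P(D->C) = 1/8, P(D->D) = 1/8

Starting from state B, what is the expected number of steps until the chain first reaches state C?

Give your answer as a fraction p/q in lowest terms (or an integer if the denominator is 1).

Let h_i = expected steps to first reach C from state i.
Boundary: h_C = 0.
First-step equations for the other states:
  h_A = 1 + 1/8*h_A + 5/8*h_B + 1/8*h_C + 1/8*h_D
  h_B = 1 + 1/4*h_A + 1/8*h_B + 3/8*h_C + 1/4*h_D
  h_D = 1 + 1/4*h_A + 1/2*h_B + 1/8*h_C + 1/8*h_D

Substituting h_C = 0 and rearranging gives the linear system (I - Q) h = 1:
  [7/8, -5/8, -1/8] . (h_A, h_B, h_D) = 1
  [-1/4, 7/8, -1/4] . (h_A, h_B, h_D) = 1
  [-1/4, -1/2, 7/8] . (h_A, h_B, h_D) = 1

Solving yields:
  h_A = 776/175
  h_B = 648/175
  h_D = 792/175

Starting state is B, so the expected hitting time is h_B = 648/175.

Answer: 648/175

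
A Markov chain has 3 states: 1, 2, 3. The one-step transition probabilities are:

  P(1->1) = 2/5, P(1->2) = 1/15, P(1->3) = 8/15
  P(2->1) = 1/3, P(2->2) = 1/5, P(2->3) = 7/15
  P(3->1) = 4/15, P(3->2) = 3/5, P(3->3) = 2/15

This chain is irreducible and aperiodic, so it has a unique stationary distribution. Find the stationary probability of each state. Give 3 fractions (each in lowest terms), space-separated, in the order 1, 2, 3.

The stationary distribution satisfies pi = pi * P, i.e.:
  pi_1 = 2/5*pi_1 + 1/3*pi_2 + 4/15*pi_3
  pi_2 = 1/15*pi_1 + 1/5*pi_2 + 3/5*pi_3
  pi_3 = 8/15*pi_1 + 7/15*pi_2 + 2/15*pi_3
with normalization: pi_1 + pi_2 + pi_3 = 1.

Using the first 2 balance equations plus normalization, the linear system A*pi = b is:
  [-3/5, 1/3, 4/15] . pi = 0
  [1/15, -4/5, 3/5] . pi = 0
  [1, 1, 1] . pi = 1

Solving yields:
  pi_1 = 93/281
  pi_2 = 85/281
  pi_3 = 103/281

Verification (pi * P):
  93/281*2/5 + 85/281*1/3 + 103/281*4/15 = 93/281 = pi_1  (ok)
  93/281*1/15 + 85/281*1/5 + 103/281*3/5 = 85/281 = pi_2  (ok)
  93/281*8/15 + 85/281*7/15 + 103/281*2/15 = 103/281 = pi_3  (ok)

Answer: 93/281 85/281 103/281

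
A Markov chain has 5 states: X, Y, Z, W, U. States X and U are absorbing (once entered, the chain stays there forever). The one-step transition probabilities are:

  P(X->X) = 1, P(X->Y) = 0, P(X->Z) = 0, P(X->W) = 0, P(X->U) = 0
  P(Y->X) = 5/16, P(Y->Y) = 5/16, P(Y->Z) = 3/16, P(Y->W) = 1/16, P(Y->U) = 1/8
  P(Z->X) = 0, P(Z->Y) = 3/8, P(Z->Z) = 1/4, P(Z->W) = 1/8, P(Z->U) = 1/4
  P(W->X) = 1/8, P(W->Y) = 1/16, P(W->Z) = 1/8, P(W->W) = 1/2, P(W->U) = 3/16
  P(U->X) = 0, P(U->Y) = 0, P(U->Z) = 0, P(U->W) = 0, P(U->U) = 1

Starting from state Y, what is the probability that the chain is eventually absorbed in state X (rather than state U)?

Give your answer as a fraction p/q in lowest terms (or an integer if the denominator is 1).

Let a_i = P(absorbed in X | start in state i).
Boundary conditions: a_X = 1, a_U = 0.
For each transient state i, a_i = sum_j P(i->j) * a_j:
  a_Y = 5/16*a_X + 5/16*a_Y + 3/16*a_Z + 1/16*a_W + 1/8*a_U
  a_Z = 0*a_X + 3/8*a_Y + 1/4*a_Z + 1/8*a_W + 1/4*a_U
  a_W = 1/8*a_X + 1/16*a_Y + 1/8*a_Z + 1/2*a_W + 3/16*a_U

Substituting a_X = 1 and a_U = 0, rearrange to (I - Q) a = r where r[i] = P(i -> X):
  [11/16, -3/16, -1/16] . (a_Y, a_Z, a_W) = 5/16
  [-3/8, 3/4, -1/8] . (a_Y, a_Z, a_W) = 0
  [-1/16, -1/8, 1/2] . (a_Y, a_Z, a_W) = 1/8

Solving yields:
  a_Y = 248/419
  a_Z = 153/419
  a_W = 174/419

Starting state is Y, so the absorption probability is a_Y = 248/419.

Answer: 248/419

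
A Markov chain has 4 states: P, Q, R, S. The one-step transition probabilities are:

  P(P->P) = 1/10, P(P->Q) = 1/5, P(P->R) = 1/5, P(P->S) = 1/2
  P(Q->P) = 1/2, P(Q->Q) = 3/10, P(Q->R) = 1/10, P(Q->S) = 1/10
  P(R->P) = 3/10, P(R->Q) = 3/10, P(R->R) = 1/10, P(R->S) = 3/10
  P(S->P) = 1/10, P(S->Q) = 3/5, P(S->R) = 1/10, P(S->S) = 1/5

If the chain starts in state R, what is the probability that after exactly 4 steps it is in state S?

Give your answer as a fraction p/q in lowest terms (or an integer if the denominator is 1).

Computing P^4 by repeated multiplication:
P^1 =
  P: [1/10, 1/5, 1/5, 1/2]
  Q: [1/2, 3/10, 1/10, 1/10]
  R: [3/10, 3/10, 1/10, 3/10]
  S: [1/10, 3/5, 1/10, 1/5]
P^2 =
  P: [11/50, 11/25, 11/100, 23/100]
  Q: [6/25, 7/25, 3/20, 33/100]
  R: [6/25, 9/25, 13/100, 27/100]
  S: [9/25, 7/20, 11/100, 9/50]
P^3 =
  P: [149/500, 347/1000, 61/500, 233/1000]
  Q: [121/500, 3/8, 31/250, 259/1000]
  R: [27/100, 357/1000, 31/250, 249/1000]
  S: [131/500, 159/500, 17/125, 71/250]
P^4 =
  P: [329/1250, 3401/10000, 649/5000, 2669/10000]
  Q: [687/2500, 707/2000, 621/5000, 99/400]
  R: [669/2500, 3477/10000, 127/1000, 2577/10000]
  S: [159/625, 359/1000, 631/5000, 651/2500]

(P^4)[R -> S] = 2577/10000

Answer: 2577/10000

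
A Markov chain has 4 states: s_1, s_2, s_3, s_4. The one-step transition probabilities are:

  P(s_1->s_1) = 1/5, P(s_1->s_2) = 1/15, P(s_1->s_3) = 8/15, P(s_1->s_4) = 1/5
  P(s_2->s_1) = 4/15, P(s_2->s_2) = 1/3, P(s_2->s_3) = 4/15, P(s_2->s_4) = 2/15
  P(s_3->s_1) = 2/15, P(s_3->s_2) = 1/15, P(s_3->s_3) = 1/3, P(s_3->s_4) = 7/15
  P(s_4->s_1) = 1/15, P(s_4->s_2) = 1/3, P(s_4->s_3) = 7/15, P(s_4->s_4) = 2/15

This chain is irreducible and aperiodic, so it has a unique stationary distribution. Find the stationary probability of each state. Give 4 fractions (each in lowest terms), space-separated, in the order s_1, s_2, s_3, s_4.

The stationary distribution satisfies pi = pi * P, i.e.:
  pi_s_1 = 1/5*pi_s_1 + 4/15*pi_s_2 + 2/15*pi_s_3 + 1/15*pi_s_4
  pi_s_2 = 1/15*pi_s_1 + 1/3*pi_s_2 + 1/15*pi_s_3 + 1/3*pi_s_4
  pi_s_3 = 8/15*pi_s_1 + 4/15*pi_s_2 + 1/3*pi_s_3 + 7/15*pi_s_4
  pi_s_4 = 1/5*pi_s_1 + 2/15*pi_s_2 + 7/15*pi_s_3 + 2/15*pi_s_4
with normalization: pi_s_1 + pi_s_2 + pi_s_3 + pi_s_4 = 1.

Using the first 3 balance equations plus normalization, the linear system A*pi = b is:
  [-4/5, 4/15, 2/15, 1/15] . pi = 0
  [1/15, -2/3, 1/15, 1/3] . pi = 0
  [8/15, 4/15, -2/3, 7/15] . pi = 0
  [1, 1, 1, 1] . pi = 1

Solving yields:
  pi_s_1 = 14/93
  pi_s_2 = 53/279
  pi_s_3 = 12/31
  pi_s_4 = 76/279

Verification (pi * P):
  14/93*1/5 + 53/279*4/15 + 12/31*2/15 + 76/279*1/15 = 14/93 = pi_s_1  (ok)
  14/93*1/15 + 53/279*1/3 + 12/31*1/15 + 76/279*1/3 = 53/279 = pi_s_2  (ok)
  14/93*8/15 + 53/279*4/15 + 12/31*1/3 + 76/279*7/15 = 12/31 = pi_s_3  (ok)
  14/93*1/5 + 53/279*2/15 + 12/31*7/15 + 76/279*2/15 = 76/279 = pi_s_4  (ok)

Answer: 14/93 53/279 12/31 76/279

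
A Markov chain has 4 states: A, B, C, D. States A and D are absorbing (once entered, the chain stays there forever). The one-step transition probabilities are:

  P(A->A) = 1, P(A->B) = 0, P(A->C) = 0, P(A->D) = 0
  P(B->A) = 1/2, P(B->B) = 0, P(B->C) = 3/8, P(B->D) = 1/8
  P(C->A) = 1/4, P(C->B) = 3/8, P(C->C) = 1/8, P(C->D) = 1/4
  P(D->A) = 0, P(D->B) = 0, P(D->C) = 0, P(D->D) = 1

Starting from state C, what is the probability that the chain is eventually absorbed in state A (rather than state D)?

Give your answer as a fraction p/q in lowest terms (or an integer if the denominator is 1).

Let a_i = P(absorbed in A | start in state i).
Boundary conditions: a_A = 1, a_D = 0.
For each transient state i, a_i = sum_j P(i->j) * a_j:
  a_B = 1/2*a_A + 0*a_B + 3/8*a_C + 1/8*a_D
  a_C = 1/4*a_A + 3/8*a_B + 1/8*a_C + 1/4*a_D

Substituting a_A = 1 and a_D = 0, rearrange to (I - Q) a = r where r[i] = P(i -> A):
  [1, -3/8] . (a_B, a_C) = 1/2
  [-3/8, 7/8] . (a_B, a_C) = 1/4

Solving yields:
  a_B = 34/47
  a_C = 28/47

Starting state is C, so the absorption probability is a_C = 28/47.

Answer: 28/47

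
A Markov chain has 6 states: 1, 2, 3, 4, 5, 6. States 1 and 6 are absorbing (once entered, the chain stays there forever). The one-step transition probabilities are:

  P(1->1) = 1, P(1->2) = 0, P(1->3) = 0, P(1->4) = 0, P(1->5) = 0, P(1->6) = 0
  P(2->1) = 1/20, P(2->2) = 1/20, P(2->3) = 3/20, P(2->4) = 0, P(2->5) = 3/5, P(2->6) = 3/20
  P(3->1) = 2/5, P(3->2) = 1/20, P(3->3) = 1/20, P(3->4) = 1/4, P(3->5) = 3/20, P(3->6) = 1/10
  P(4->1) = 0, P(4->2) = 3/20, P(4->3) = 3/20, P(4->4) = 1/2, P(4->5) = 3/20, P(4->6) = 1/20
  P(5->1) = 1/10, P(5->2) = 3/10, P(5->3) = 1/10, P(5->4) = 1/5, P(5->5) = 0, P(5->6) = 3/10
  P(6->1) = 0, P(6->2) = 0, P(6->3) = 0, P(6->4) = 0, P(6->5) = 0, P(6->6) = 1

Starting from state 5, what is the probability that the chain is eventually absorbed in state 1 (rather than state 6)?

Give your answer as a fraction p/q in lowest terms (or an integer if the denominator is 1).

Answer: 451/1291

Derivation:
Let a_i = P(absorbed in 1 | start in state i).
Boundary conditions: a_1 = 1, a_6 = 0.
For each transient state i, a_i = sum_j P(i->j) * a_j:
  a_2 = 1/20*a_1 + 1/20*a_2 + 3/20*a_3 + 0*a_4 + 3/5*a_5 + 3/20*a_6
  a_3 = 2/5*a_1 + 1/20*a_2 + 1/20*a_3 + 1/4*a_4 + 3/20*a_5 + 1/10*a_6
  a_4 = 0*a_1 + 3/20*a_2 + 3/20*a_3 + 1/2*a_4 + 3/20*a_5 + 1/20*a_6
  a_5 = 1/10*a_1 + 3/10*a_2 + 1/10*a_3 + 1/5*a_4 + 0*a_5 + 3/10*a_6

Substituting a_1 = 1 and a_6 = 0, rearrange to (I - Q) a = r where r[i] = P(i -> 1):
  [19/20, -3/20, 0, -3/5] . (a_2, a_3, a_4, a_5) = 1/20
  [-1/20, 19/20, -1/4, -3/20] . (a_2, a_3, a_4, a_5) = 2/5
  [-3/20, -3/20, 1/2, -3/20] . (a_2, a_3, a_4, a_5) = 0
  [-3/10, -1/10, -1/5, 1] . (a_2, a_3, a_4, a_5) = 1/10

Solving yields:
  a_2 = 475/1291
  a_3 = 774/1291
  a_4 = 510/1291
  a_5 = 451/1291

Starting state is 5, so the absorption probability is a_5 = 451/1291.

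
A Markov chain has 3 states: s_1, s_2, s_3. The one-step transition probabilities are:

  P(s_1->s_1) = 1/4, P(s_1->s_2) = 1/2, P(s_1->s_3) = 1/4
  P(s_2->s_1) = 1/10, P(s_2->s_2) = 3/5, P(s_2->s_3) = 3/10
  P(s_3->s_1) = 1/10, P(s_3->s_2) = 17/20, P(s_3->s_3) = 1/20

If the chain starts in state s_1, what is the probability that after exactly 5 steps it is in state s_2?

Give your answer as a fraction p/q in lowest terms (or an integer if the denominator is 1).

Answer: 207001/320000

Derivation:
Computing P^5 by repeated multiplication:
P^1 =
  s_1: [1/4, 1/2, 1/4]
  s_2: [1/10, 3/5, 3/10]
  s_3: [1/10, 17/20, 1/20]
P^2 =
  s_1: [11/80, 51/80, 9/40]
  s_2: [23/200, 133/200, 11/50]
  s_3: [23/200, 241/400, 113/400]
P^3 =
  s_1: [193/1600, 257/400, 379/1600]
  s_2: [469/4000, 1287/2000, 957/4000]
  s_3: [469/4000, 5273/8000, 1789/8000]
P^4 =
  s_1: [3779/32000, 20709/32000, 939/4000]
  s_2: [9407/80000, 51847/80000, 9373/40000]
  s_3: [9407/80000, 103069/160000, 38117/160000]
P^5 =
  s_1: [75337/640000, 207001/320000, 150661/640000]
  s_2: [188221/1600000, 258729/400000, 376863/1600000]
  s_3: [188221/1600000, 2072957/3200000, 750601/3200000]

(P^5)[s_1 -> s_2] = 207001/320000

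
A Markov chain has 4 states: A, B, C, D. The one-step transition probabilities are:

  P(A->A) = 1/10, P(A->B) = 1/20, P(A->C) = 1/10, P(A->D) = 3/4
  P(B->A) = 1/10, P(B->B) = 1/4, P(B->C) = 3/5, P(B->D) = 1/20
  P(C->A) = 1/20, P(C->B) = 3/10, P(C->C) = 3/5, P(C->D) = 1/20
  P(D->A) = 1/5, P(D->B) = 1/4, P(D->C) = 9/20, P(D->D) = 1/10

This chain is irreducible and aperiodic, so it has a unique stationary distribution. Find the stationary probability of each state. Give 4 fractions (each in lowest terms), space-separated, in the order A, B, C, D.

Answer: 25/296 77/296 20/37 17/148

Derivation:
The stationary distribution satisfies pi = pi * P, i.e.:
  pi_A = 1/10*pi_A + 1/10*pi_B + 1/20*pi_C + 1/5*pi_D
  pi_B = 1/20*pi_A + 1/4*pi_B + 3/10*pi_C + 1/4*pi_D
  pi_C = 1/10*pi_A + 3/5*pi_B + 3/5*pi_C + 9/20*pi_D
  pi_D = 3/4*pi_A + 1/20*pi_B + 1/20*pi_C + 1/10*pi_D
with normalization: pi_A + pi_B + pi_C + pi_D = 1.

Using the first 3 balance equations plus normalization, the linear system A*pi = b is:
  [-9/10, 1/10, 1/20, 1/5] . pi = 0
  [1/20, -3/4, 3/10, 1/4] . pi = 0
  [1/10, 3/5, -2/5, 9/20] . pi = 0
  [1, 1, 1, 1] . pi = 1

Solving yields:
  pi_A = 25/296
  pi_B = 77/296
  pi_C = 20/37
  pi_D = 17/148

Verification (pi * P):
  25/296*1/10 + 77/296*1/10 + 20/37*1/20 + 17/148*1/5 = 25/296 = pi_A  (ok)
  25/296*1/20 + 77/296*1/4 + 20/37*3/10 + 17/148*1/4 = 77/296 = pi_B  (ok)
  25/296*1/10 + 77/296*3/5 + 20/37*3/5 + 17/148*9/20 = 20/37 = pi_C  (ok)
  25/296*3/4 + 77/296*1/20 + 20/37*1/20 + 17/148*1/10 = 17/148 = pi_D  (ok)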